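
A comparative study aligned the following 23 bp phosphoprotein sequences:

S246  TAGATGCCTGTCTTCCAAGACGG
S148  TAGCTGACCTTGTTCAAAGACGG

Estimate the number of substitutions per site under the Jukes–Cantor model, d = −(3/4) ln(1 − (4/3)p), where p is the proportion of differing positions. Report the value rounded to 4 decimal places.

0.3206

Differing sites — 4:A/C; 7:C/A; 9:T/C; 10:G/T; 12:C/G; 16:C/A.
p = 6/23 = 0.260870.
d = −0.75 · ln(1 − (4/3)·0.260870) = −0.75 · ln(0.652173) = −0.75 · (-0.427445) = 0.3206.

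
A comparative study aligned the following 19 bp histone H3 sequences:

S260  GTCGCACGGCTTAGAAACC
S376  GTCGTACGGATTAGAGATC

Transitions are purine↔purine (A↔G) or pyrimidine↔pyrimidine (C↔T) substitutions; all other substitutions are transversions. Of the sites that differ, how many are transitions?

3

Differing sites — 5:C/T (Ti); 10:C/A (Tv); 16:A/G (Ti); 18:C/T (Ti).
Of the 4 differences, 3 transitions and 1 transversion, so the answer is 3.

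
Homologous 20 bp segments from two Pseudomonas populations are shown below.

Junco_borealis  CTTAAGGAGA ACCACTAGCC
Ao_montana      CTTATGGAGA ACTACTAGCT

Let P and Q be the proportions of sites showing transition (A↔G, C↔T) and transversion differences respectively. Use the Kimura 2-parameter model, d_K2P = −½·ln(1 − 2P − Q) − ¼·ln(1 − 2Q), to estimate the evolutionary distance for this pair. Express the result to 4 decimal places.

Differing sites — 5:A/T (Tv); 13:C/T (Ti); 20:C/T (Ti).
Of the 3 differences, 2 transitions and 1 transversion over 20 sites: P = 2/20 = 0.100000, Q = 1/20 = 0.050000.
d = −0.5·ln(0.750000) − 0.25·ln(0.900000) = −0.5·(-0.287682) − 0.25·(-0.105361) = 0.1702.

0.1702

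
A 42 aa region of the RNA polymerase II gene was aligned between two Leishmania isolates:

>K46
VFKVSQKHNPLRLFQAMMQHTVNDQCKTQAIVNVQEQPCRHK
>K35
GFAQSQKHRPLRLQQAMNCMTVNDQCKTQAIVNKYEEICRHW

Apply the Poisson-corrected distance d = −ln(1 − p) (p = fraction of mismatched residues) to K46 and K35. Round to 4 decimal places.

Differing sites — 1:V/G; 3:K/A; 4:V/Q; 9:N/R; 14:F/Q; 18:M/N; 19:Q/C; 20:H/M; 34:V/K; 35:Q/Y; 37:Q/E; 38:P/I; 42:K/W.
p = 13/42 = 0.309524.
d = −ln(1 − 0.309524) = −ln(0.690476) = 0.3704.

0.3704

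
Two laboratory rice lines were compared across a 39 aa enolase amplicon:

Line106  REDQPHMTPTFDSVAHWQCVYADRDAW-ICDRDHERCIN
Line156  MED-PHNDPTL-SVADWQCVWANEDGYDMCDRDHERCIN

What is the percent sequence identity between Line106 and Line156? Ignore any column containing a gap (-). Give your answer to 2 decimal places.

Excluding the 3 gap columns leaves 36 comparable sites.
The sequences differ at positions 1 (R/M), 7 (M/N), 8 (T/D), 11 (F/L), 16 (H/D), 21 (Y/W), 23 (D/N), 24 (R/E), 26 (A/G), 27 (W/Y), 29 (I/M).
25 of the 36 comparable sites match, so the percent identity is 25/36 × 100 = 69.44%.

69.44%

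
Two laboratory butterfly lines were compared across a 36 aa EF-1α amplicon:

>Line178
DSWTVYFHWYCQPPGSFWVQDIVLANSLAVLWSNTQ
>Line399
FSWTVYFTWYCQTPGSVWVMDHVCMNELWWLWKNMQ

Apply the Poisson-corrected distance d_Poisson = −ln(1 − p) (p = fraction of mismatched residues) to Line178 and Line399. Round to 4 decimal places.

Mismatches occur at site 1 (D/F), site 8 (H/T), site 13 (P/T), site 17 (F/V), site 20 (Q/M), site 22 (I/H), site 24 (L/C), site 25 (A/M), site 27 (S/E), site 29 (A/W), site 30 (V/W), site 33 (S/K), site 35 (T/M).
p = 13/36 = 0.361111.
d = −ln(1 − 0.361111) = −ln(0.638889) = 0.4480.

0.4480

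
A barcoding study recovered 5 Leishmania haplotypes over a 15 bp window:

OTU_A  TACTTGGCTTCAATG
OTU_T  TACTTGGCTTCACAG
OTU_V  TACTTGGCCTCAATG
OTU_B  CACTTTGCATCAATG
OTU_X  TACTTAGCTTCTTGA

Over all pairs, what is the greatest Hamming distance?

7

Pairwise Hamming distances:
  OTU_A vs OTU_T: 2
  OTU_A vs OTU_V: 1
  OTU_A vs OTU_B: 3
  OTU_A vs OTU_X: 5
  OTU_T vs OTU_V: 3
  OTU_T vs OTU_B: 5
  OTU_T vs OTU_X: 5
  OTU_V vs OTU_B: 3
  OTU_V vs OTU_X: 6
  OTU_B vs OTU_X: 7
The largest is 7, between OTU_B and OTU_X.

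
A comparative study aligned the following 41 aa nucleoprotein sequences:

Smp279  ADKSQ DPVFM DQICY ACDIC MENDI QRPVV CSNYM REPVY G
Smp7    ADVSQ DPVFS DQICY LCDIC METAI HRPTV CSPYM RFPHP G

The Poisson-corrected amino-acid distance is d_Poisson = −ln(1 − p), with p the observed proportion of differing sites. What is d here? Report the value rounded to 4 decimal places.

0.3124

Mismatches occur at site 3 (K/V), site 10 (M/S), site 16 (A/L), site 23 (N/T), site 24 (D/A), site 26 (Q/H), site 29 (V/T), site 33 (N/P), site 37 (E/F), site 39 (V/H), site 40 (Y/P).
p = 11/41 = 0.268293.
d = −ln(1 − 0.268293) = −ln(0.731707) = 0.3124.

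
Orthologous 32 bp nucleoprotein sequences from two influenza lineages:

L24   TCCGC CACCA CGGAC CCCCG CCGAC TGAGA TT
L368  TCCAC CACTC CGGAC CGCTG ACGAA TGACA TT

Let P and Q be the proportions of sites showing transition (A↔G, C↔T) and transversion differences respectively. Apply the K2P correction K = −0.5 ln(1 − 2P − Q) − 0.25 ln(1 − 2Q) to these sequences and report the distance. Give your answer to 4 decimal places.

0.3043

Mismatches occur at site 4 (G↔A, transition), site 9 (C↔T, transition), site 10 (A↔C, transversion), site 17 (C↔G, transversion), site 19 (C↔T, transition), site 21 (C↔A, transversion), site 25 (C↔A, transversion), site 29 (G↔C, transversion).
Of the 8 differences, 3 transitions and 5 transversions over 32 sites: P = 3/32 = 0.093750, Q = 5/32 = 0.156250.
d = −0.5·ln(0.656250) − 0.25·ln(0.687500) = −0.5·(-0.421213) − 0.25·(-0.374693) = 0.3043.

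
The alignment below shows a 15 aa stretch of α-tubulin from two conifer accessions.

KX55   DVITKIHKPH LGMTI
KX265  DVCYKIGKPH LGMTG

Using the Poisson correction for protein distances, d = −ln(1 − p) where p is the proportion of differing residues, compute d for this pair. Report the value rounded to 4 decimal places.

Differing sites — 3:I/C; 4:T/Y; 7:H/G; 15:I/G.
p = 4/15 = 0.266667.
d = −ln(1 − 0.266667) = −ln(0.733333) = 0.3102.

0.3102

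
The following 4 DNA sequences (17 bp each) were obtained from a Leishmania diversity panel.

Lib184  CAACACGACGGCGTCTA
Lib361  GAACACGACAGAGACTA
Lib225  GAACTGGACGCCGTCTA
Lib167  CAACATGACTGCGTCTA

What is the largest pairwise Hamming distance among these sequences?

6

Pairwise Hamming distances:
  Lib184 vs Lib361: 4
  Lib184 vs Lib225: 4
  Lib184 vs Lib167: 2
  Lib361 vs Lib225: 6
  Lib361 vs Lib167: 5
  Lib225 vs Lib167: 5
The largest is 6, between Lib361 and Lib225.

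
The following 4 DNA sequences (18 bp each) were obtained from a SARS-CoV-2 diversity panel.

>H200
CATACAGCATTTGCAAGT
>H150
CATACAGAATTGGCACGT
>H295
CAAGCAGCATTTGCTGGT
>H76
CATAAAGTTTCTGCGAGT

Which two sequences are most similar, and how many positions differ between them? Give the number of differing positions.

3

Pairwise Hamming distances:
  H200 vs H150: 3
  H200 vs H295: 4
  H200 vs H76: 5
  H150 vs H295: 6
  H150 vs H76: 7
  H295 vs H76: 8
The smallest is 3, between H200 and H150.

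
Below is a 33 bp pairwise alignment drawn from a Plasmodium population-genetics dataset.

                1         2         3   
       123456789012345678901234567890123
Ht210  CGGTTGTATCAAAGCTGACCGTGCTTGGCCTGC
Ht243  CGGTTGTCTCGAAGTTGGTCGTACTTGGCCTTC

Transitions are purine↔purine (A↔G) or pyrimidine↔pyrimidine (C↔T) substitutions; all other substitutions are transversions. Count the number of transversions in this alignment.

The sequences differ at positions 8 (A/C, transversion), 11 (A/G, transition), 15 (C/T, transition), 18 (A/G, transition), 19 (C/T, transition), 23 (G/A, transition), 32 (G/T, transversion).
Of the 7 differences, 5 transitions and 2 transversions, so the answer is 2.

2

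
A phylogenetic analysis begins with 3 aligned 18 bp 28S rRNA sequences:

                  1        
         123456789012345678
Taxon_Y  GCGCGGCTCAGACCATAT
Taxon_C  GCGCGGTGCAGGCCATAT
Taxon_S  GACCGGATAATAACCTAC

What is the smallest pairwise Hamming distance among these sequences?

3

Pairwise Hamming distances:
  Taxon_Y vs Taxon_C: 3
  Taxon_Y vs Taxon_S: 8
  Taxon_C vs Taxon_S: 10
The smallest is 3, between Taxon_Y and Taxon_C.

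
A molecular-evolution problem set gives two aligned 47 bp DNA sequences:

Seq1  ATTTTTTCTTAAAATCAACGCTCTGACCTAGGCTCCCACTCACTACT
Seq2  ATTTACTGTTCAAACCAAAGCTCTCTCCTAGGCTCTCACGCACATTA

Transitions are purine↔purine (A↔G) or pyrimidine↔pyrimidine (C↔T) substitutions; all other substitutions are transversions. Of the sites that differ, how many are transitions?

Mismatches occur at site 5 (T→A, transversion), site 6 (T→C, transition), site 8 (C→G, transversion), site 11 (A→C, transversion), site 15 (T→C, transition), site 19 (C→A, transversion), site 25 (G→C, transversion), site 26 (A→T, transversion), site 36 (C→T, transition), site 40 (T→G, transversion), site 44 (T→A, transversion), site 45 (A→T, transversion), site 46 (C→T, transition), site 47 (T→A, transversion).
Of the 14 differences, 4 transitions and 10 transversions, so the answer is 4.

4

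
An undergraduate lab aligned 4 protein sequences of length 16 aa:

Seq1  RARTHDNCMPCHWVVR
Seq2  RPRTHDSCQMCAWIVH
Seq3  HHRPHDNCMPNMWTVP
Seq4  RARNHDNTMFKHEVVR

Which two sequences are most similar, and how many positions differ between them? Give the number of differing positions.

Pairwise Hamming distances:
  Seq1 vs Seq2: 7
  Seq1 vs Seq3: 7
  Seq1 vs Seq4: 5
  Seq2 vs Seq3: 10
  Seq2 vs Seq4: 11
  Seq3 vs Seq4: 10
The smallest is 5, between Seq1 and Seq4.

5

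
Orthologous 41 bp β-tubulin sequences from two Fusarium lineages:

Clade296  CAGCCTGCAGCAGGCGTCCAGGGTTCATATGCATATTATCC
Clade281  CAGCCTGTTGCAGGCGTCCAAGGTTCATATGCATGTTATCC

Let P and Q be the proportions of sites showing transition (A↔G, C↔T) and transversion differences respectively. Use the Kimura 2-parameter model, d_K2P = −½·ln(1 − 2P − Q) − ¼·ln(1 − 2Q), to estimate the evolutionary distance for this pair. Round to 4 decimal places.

0.1061

Differing sites — 8:C/T (Ti); 9:A/T (Tv); 21:G/A (Ti); 35:A/G (Ti).
Of the 4 differences, 3 transitions and 1 transversion over 41 sites: P = 3/41 = 0.073171, Q = 1/41 = 0.024390.
d = −0.5·ln(0.829268) − 0.25·ln(0.951220) = −0.5·(-0.187212) − 0.25·(-0.050010) = 0.1061.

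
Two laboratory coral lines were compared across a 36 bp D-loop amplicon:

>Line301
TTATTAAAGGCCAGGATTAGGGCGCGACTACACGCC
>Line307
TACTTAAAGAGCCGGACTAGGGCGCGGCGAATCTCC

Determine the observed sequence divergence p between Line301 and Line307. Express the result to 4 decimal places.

0.3056

Mismatches occur at site 2 (T→A), site 3 (A→C), site 10 (G→A), site 11 (C→G), site 13 (A→C), site 17 (T→C), site 27 (A→G), site 29 (T→G), site 31 (C→A), site 32 (A→T), site 34 (G→T).
There are 11 differences over 36 sites, so p = 11/36 = 0.3056.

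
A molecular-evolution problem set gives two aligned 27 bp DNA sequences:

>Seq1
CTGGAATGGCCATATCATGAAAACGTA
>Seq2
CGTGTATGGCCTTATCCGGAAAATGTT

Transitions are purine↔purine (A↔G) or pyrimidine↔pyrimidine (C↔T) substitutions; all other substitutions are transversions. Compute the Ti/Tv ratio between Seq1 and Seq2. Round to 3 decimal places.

The sequences differ at positions 2 (T/G, transversion), 3 (G/T, transversion), 5 (A/T, transversion), 12 (A/T, transversion), 17 (A/C, transversion), 18 (T/G, transversion), 24 (C/T, transition), 27 (A/T, transversion).
Of the 8 differences, 1 transition and 7 transversions, so Ti/Tv = 1/7 = 0.143.

0.143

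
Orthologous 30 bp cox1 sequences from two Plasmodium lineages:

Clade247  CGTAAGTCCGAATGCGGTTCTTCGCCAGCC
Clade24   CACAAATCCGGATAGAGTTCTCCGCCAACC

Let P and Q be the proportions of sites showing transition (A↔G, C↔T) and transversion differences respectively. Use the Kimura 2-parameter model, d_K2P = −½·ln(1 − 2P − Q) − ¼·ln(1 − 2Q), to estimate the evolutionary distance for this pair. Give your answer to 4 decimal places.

0.4354

Differing sites — 2:G/A (Ti); 3:T/C (Ti); 6:G/A (Ti); 11:A/G (Ti); 14:G/A (Ti); 15:C/G (Tv); 16:G/A (Ti); 22:T/C (Ti); 28:G/A (Ti).
Of the 9 differences, 8 transitions and 1 transversion over 30 sites: P = 8/30 = 0.266667, Q = 1/30 = 0.033333.
d = −0.5·ln(0.433333) − 0.25·ln(0.933334) = −0.5·(-0.836249) − 0.25·(-0.068992) = 0.4354.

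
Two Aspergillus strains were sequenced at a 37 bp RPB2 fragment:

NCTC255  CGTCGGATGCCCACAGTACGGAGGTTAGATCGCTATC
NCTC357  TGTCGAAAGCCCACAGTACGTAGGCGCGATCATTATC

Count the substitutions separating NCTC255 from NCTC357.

9

The sequences differ at positions 1 (C/T), 6 (G/A), 8 (T/A), 21 (G/T), 25 (T/C), 26 (T/G), 27 (A/C), 32 (G/A), 33 (C/T).
That gives 9 mismatches out of 37 aligned sites, so the Hamming distance is 9.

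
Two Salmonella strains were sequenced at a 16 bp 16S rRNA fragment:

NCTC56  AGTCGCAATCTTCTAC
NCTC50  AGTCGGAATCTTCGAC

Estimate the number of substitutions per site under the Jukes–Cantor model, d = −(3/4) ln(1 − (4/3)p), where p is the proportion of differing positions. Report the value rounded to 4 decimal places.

0.1367

Differing sites — 6:C/G; 14:T/G.
p = 2/16 = 0.125000.
d = −0.75 · ln(1 − (4/3)·0.125000) = −0.75 · ln(0.833333) = −0.75 · (-0.182322) = 0.1367.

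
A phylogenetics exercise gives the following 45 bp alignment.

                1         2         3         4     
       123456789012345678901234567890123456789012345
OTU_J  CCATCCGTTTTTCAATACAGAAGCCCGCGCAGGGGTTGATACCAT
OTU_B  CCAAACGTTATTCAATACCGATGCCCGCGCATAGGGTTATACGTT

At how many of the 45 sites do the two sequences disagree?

The sequences differ at positions 4 (T/A), 5 (C/A), 10 (T/A), 19 (A/C), 22 (A/T), 32 (G/T), 33 (G/A), 36 (T/G), 38 (G/T), 43 (C/G), 44 (A/T).
That gives 11 mismatches out of 45 aligned sites, so the Hamming distance is 11.

11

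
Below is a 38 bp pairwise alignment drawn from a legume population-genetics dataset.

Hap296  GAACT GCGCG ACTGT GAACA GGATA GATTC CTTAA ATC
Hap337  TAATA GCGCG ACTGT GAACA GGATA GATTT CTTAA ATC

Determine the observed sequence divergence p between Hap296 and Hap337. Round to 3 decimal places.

Mismatches occur at site 1 (G↔T), site 4 (C↔T), site 5 (T↔A), site 30 (C↔T).
There are 4 differences over 38 sites, so p = 4/38 = 0.105.

0.105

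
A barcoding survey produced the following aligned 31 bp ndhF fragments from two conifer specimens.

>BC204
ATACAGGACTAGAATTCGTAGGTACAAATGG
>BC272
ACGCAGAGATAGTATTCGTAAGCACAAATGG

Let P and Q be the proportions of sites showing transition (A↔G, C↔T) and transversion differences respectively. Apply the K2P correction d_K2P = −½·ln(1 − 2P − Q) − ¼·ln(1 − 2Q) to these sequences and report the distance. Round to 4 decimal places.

0.3349

Differing sites — 2:T/C (Ti); 3:A/G (Ti); 7:G/A (Ti); 8:A/G (Ti); 9:C/A (Tv); 13:A/T (Tv); 21:G/A (Ti); 23:T/C (Ti).
Of the 8 differences, 6 transitions and 2 transversions over 31 sites: P = 6/31 = 0.193548, Q = 2/31 = 0.064516.
d = −0.5·ln(0.548388) − 0.25·ln(0.870968) = −0.5·(-0.600772) − 0.25·(-0.138150) = 0.3349.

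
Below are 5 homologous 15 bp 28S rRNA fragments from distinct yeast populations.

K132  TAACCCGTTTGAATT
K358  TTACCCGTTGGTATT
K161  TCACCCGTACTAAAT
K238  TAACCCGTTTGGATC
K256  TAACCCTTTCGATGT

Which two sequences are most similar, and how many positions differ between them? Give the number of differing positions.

Pairwise Hamming distances:
  K132 vs K358: 3
  K132 vs K161: 5
  K132 vs K238: 2
  K132 vs K256: 4
  K358 vs K161: 6
  K358 vs K238: 4
  K358 vs K256: 6
  K161 vs K238: 7
  K161 vs K256: 6
  K238 vs K256: 6
The smallest is 2, between K132 and K238.

2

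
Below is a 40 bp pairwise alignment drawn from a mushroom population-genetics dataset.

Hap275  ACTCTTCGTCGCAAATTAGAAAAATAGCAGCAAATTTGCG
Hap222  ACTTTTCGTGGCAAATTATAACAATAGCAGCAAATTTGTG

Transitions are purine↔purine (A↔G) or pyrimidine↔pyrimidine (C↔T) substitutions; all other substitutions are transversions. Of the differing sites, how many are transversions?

3

Differing sites — 4:C/T (Ti); 10:C/G (Tv); 19:G/T (Tv); 22:A/C (Tv); 39:C/T (Ti).
Of the 5 differences, 2 transitions and 3 transversions, so the answer is 3.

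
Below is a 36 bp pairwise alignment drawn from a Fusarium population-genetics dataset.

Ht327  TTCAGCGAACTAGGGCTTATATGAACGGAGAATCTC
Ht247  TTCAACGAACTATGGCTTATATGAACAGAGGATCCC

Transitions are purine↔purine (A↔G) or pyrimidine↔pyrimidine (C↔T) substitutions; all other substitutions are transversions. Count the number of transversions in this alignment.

1

The sequences differ at positions 5 (G/A, transition), 13 (G/T, transversion), 27 (G/A, transition), 31 (A/G, transition), 35 (T/C, transition).
Of the 5 differences, 4 transitions and 1 transversion, so the answer is 1.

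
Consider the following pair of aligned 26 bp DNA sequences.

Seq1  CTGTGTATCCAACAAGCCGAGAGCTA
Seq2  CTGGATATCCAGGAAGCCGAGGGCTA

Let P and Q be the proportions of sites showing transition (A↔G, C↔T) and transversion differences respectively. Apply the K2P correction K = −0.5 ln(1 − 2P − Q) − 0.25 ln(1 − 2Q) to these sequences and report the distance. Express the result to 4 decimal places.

0.2256

Mismatches occur at site 4 (T/G, transversion), site 5 (G/A, transition), site 12 (A/G, transition), site 13 (C/G, transversion), site 22 (A/G, transition).
Of the 5 differences, 3 transitions and 2 transversions over 26 sites: P = 3/26 = 0.115385, Q = 2/26 = 0.076923.
d = −0.5·ln(0.692307) − 0.25·ln(0.846154) = −0.5·(-0.367726) − 0.25·(-0.167054) = 0.2256.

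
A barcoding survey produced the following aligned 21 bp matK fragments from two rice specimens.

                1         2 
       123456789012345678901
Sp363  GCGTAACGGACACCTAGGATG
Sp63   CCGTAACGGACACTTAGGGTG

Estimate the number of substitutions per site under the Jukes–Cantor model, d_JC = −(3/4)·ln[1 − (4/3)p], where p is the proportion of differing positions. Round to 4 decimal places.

0.1585

Differing sites — 1:G/C; 14:C/T; 19:A/G.
p = 3/21 = 0.142857.
d = −0.75 · ln(1 − (4/3)·0.142857) = −0.75 · ln(0.809524) = −0.75 · (-0.211309) = 0.1585.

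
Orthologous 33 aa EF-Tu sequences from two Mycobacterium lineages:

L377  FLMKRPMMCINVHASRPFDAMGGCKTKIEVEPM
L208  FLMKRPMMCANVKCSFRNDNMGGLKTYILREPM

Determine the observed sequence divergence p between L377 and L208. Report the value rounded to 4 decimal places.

0.3333

Mismatches occur at site 10 (I↔A), site 13 (H↔K), site 14 (A↔C), site 16 (R↔F), site 17 (P↔R), site 18 (F↔N), site 20 (A↔N), site 24 (C↔L), site 27 (K↔Y), site 29 (E↔L), site 30 (V↔R).
There are 11 differences over 33 sites, so p = 11/33 = 0.3333.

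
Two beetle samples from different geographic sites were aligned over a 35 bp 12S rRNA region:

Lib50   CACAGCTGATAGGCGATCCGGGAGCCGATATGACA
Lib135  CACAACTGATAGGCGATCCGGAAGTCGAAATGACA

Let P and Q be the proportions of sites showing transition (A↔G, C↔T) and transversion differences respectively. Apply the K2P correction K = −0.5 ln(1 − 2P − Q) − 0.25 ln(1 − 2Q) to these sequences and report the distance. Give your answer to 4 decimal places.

The sequences differ at positions 5 (G/A, transition), 22 (G/A, transition), 25 (C/T, transition), 29 (T/A, transversion).
Of the 4 differences, 3 transitions and 1 transversion over 35 sites: P = 3/35 = 0.085714, Q = 1/35 = 0.028571.
d = −0.5·ln(0.800001) − 0.25·ln(0.942858) = −0.5·(-0.223142) − 0.25·(-0.058840) = 0.1263.

0.1263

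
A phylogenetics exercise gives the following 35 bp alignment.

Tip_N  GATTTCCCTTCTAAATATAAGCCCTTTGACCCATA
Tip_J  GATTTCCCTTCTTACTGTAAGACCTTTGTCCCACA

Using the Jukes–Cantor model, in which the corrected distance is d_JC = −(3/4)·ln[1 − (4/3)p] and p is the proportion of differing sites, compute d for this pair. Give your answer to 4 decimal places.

0.1946

Differing sites — 13:A/T; 15:A/C; 17:A/G; 22:C/A; 29:A/T; 34:T/C.
p = 6/35 = 0.171429.
d = −0.75 · ln(1 − (4/3)·0.171429) = −0.75 · ln(0.771428) = −0.75 · (-0.259512) = 0.1946.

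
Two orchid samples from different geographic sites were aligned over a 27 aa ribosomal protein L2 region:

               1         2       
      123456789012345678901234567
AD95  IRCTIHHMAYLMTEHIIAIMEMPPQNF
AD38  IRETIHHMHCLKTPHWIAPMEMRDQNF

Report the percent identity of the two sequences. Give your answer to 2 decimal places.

66.67%

The sequences differ at positions 3 (C/E), 9 (A/H), 10 (Y/C), 12 (M/K), 14 (E/P), 16 (I/W), 19 (I/P), 23 (P/R), 24 (P/D).
18 of the 27 sites match, so the percent identity is 18/27 × 100 = 66.67%.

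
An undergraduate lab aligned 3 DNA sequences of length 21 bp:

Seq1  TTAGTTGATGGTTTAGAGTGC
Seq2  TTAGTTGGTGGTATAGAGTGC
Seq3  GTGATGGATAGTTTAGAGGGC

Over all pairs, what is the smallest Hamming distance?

Pairwise Hamming distances:
  Seq1 vs Seq2: 2
  Seq1 vs Seq3: 6
  Seq2 vs Seq3: 8
The smallest is 2, between Seq1 and Seq2.

2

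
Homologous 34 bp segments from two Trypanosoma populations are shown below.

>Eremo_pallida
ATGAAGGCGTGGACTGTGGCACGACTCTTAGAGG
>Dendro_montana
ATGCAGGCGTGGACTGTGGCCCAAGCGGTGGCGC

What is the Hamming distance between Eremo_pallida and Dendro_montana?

Differing sites — 4:A/C; 21:A/C; 23:G/A; 25:C/G; 26:T/C; 27:C/G; 28:T/G; 30:A/G; 32:A/C; 34:G/C.
That gives 10 mismatches out of 34 aligned sites, so the Hamming distance is 10.

10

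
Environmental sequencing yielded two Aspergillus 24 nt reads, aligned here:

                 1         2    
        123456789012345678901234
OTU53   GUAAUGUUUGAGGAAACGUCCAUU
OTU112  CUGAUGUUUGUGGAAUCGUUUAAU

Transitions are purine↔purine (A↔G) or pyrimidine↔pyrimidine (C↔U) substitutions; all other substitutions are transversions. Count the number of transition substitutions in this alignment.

3

Mismatches occur at site 1 (G→C, transversion), site 3 (A→G, transition), site 11 (A→U, transversion), site 16 (A→U, transversion), site 20 (C→U, transition), site 21 (C→U, transition), site 23 (U→A, transversion).
Of the 7 differences, 3 transitions and 4 transversions, so the answer is 3.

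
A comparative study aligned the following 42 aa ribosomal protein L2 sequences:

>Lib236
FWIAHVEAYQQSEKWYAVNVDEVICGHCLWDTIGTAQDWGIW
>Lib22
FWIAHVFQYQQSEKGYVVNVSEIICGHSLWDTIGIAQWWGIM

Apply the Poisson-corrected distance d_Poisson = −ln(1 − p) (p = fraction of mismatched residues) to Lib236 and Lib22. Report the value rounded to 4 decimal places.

Differing sites — 7:E/F; 8:A/Q; 15:W/G; 17:A/V; 21:D/S; 23:V/I; 28:C/S; 35:T/I; 38:D/W; 42:W/M.
p = 10/42 = 0.238095.
d = −ln(1 − 0.238095) = −ln(0.761905) = 0.2719.

0.2719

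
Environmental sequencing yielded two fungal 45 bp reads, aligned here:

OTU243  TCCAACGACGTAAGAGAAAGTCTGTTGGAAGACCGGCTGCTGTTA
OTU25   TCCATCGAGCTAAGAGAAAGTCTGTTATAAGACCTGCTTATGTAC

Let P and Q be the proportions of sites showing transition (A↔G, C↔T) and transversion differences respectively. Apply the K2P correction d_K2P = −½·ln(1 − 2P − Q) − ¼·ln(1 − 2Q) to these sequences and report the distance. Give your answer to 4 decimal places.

Differing sites — 5:A/T (Tv); 9:C/G (Tv); 10:G/C (Tv); 27:G/A (Ti); 28:G/T (Tv); 35:G/T (Tv); 39:G/T (Tv); 40:C/A (Tv); 44:T/A (Tv); 45:A/C (Tv).
Of the 10 differences, 1 transition and 9 transversions over 45 sites: P = 1/45 = 0.022222, Q = 9/45 = 0.200000.
d = −0.5·ln(0.755556) − 0.25·ln(0.600000) = −0.5·(-0.280301) − 0.25·(-0.510826) = 0.2679.

0.2679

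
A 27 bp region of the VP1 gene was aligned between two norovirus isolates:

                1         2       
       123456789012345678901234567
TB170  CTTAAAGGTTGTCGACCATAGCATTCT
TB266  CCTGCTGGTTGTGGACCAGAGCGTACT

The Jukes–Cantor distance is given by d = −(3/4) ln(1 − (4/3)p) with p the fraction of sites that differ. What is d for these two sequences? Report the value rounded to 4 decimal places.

0.3770

The sequences differ at positions 2 (T/C), 4 (A/G), 5 (A/C), 6 (A/T), 13 (C/G), 19 (T/G), 23 (A/G), 25 (T/A).
p = 8/27 = 0.296296.
d = −0.75 · ln(1 − (4/3)·0.296296) = −0.75 · ln(0.604939) = −0.75 · (-0.502628) = 0.3770.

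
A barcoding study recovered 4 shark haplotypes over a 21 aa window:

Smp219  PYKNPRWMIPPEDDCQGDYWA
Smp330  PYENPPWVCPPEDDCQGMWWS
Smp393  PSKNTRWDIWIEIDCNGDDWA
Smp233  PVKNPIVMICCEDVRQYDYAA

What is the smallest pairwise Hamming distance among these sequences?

7

Pairwise Hamming distances:
  Smp219 vs Smp330: 7
  Smp219 vs Smp393: 8
  Smp219 vs Smp233: 9
  Smp330 vs Smp393: 13
  Smp330 vs Smp233: 15
  Smp393 vs Smp233: 14
The smallest is 7, between Smp219 and Smp330.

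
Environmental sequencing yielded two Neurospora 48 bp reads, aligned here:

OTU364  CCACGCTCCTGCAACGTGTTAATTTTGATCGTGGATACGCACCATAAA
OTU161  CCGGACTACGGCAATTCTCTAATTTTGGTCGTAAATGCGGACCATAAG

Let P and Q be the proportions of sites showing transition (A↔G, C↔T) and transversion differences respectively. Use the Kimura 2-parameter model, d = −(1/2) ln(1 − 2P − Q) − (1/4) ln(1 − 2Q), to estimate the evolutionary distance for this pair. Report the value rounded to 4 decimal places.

The sequences differ at positions 3 (A/G, transition), 4 (C/G, transversion), 5 (G/A, transition), 8 (C/A, transversion), 10 (T/G, transversion), 15 (C/T, transition), 16 (G/T, transversion), 17 (T/C, transition), 18 (G/T, transversion), 19 (T/C, transition), 28 (A/G, transition), 33 (G/A, transition), 34 (G/A, transition), 37 (A/G, transition), 40 (C/G, transversion), 48 (A/G, transition).
Of the 16 differences, 10 transitions and 6 transversions over 48 sites: P = 10/48 = 0.208333, Q = 6/48 = 0.125000.
d = −0.5·ln(0.458334) − 0.25·ln(0.750000) = −0.5·(-0.780157) − 0.25·(-0.287682) = 0.4620.

0.4620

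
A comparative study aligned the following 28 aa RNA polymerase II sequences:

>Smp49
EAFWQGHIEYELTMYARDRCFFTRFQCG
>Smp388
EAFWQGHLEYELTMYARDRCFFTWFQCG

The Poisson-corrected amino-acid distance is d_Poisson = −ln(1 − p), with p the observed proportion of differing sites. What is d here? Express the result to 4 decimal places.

Mismatches occur at site 8 (I→L), site 24 (R→W).
p = 2/28 = 0.071429.
d = −ln(1 − 0.071429) = −ln(0.928571) = 0.0741.

0.0741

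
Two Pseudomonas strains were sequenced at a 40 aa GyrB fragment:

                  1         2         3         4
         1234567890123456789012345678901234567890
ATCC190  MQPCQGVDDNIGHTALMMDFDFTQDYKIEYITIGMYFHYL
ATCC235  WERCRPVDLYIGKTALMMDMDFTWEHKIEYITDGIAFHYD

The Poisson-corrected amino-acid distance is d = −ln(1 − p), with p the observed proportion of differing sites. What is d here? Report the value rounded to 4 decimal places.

0.5108

Differing sites — 1:M/W; 2:Q/E; 3:P/R; 5:Q/R; 6:G/P; 9:D/L; 10:N/Y; 13:H/K; 20:F/M; 24:Q/W; 25:D/E; 26:Y/H; 33:I/D; 35:M/I; 36:Y/A; 40:L/D.
p = 16/40 = 0.400000.
d = −ln(1 − 0.400000) = −ln(0.600000) = 0.5108.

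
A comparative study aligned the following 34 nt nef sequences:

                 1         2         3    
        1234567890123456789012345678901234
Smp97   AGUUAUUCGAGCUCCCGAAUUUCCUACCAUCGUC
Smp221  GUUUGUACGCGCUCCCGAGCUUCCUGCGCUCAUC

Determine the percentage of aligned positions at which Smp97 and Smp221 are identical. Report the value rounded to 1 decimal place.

67.6%

Mismatches occur at site 1 (A→G), site 2 (G→U), site 5 (A→G), site 7 (U→A), site 10 (A→C), site 19 (A→G), site 20 (U→C), site 26 (A→G), site 28 (C→G), site 29 (A→C), site 32 (G→A).
23 of the 34 sites match, so the percent identity is 23/34 × 100 = 67.6%.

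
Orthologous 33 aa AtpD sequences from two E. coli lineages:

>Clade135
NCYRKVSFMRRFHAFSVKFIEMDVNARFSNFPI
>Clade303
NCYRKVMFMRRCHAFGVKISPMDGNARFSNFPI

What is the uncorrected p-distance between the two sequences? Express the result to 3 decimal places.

Mismatches occur at site 7 (S→M), site 12 (F→C), site 16 (S→G), site 19 (F→I), site 20 (I→S), site 21 (E→P), site 24 (V→G).
There are 7 differences over 33 sites, so p = 7/33 = 0.212.

0.212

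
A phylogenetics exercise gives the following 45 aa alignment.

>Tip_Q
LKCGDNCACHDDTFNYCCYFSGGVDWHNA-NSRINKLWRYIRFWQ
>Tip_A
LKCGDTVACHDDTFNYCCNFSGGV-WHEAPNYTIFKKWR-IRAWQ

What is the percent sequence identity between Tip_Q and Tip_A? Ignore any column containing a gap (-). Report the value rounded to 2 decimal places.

78.57%

Excluding the 3 gap columns leaves 42 comparable sites.
Differing sites — 6:N/T; 7:C/V; 19:Y/N; 28:N/E; 32:S/Y; 33:R/T; 35:N/F; 37:L/K; 43:F/A.
33 of the 42 comparable sites match, so the percent identity is 33/42 × 100 = 78.57%.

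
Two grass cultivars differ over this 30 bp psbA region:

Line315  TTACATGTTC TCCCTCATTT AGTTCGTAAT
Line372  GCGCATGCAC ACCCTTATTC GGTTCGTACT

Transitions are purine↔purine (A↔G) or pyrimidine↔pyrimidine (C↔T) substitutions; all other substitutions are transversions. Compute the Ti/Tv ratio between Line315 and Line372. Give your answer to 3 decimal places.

Differing sites — 1:T/G (Tv); 2:T/C (Ti); 3:A/G (Ti); 8:T/C (Ti); 9:T/A (Tv); 11:T/A (Tv); 16:C/T (Ti); 20:T/C (Ti); 21:A/G (Ti); 29:A/C (Tv).
Of the 10 differences, 6 transitions and 4 transversions, so Ti/Tv = 6/4 = 1.500.

1.500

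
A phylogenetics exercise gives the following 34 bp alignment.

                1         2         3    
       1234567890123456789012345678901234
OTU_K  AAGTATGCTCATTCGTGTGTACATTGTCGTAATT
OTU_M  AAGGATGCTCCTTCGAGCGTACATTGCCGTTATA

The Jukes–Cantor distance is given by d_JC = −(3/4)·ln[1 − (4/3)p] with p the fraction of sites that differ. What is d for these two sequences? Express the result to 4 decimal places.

0.2407

Differing sites — 4:T/G; 11:A/C; 16:T/A; 18:T/C; 27:T/C; 31:A/T; 34:T/A.
p = 7/34 = 0.205882.
d = −0.75 · ln(1 − (4/3)·0.205882) = −0.75 · ln(0.725491) = −0.75 · (-0.320907) = 0.2407.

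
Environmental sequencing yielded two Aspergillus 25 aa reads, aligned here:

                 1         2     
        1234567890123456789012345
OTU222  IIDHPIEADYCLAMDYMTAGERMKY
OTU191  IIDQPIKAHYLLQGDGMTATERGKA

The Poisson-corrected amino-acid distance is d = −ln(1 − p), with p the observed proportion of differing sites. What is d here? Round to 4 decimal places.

Mismatches occur at site 4 (H↔Q), site 7 (E↔K), site 9 (D↔H), site 11 (C↔L), site 13 (A↔Q), site 14 (M↔G), site 16 (Y↔G), site 20 (G↔T), site 23 (M↔G), site 25 (Y↔A).
p = 10/25 = 0.400000.
d = −ln(1 − 0.400000) = −ln(0.600000) = 0.5108.

0.5108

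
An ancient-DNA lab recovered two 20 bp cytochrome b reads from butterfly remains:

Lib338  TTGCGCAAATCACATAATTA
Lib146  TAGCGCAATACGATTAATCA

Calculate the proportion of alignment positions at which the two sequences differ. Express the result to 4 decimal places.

0.3500

Differing sites — 2:T/A; 9:A/T; 10:T/A; 12:A/G; 13:C/A; 14:A/T; 19:T/C.
There are 7 differences over 20 sites, so p = 7/20 = 0.3500.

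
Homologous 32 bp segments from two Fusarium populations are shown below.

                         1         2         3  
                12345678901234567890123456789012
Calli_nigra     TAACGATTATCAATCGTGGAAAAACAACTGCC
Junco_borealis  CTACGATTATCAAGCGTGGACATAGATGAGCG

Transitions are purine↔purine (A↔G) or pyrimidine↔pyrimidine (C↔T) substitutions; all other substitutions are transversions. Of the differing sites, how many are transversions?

The sequences differ at positions 1 (T/C, transition), 2 (A/T, transversion), 14 (T/G, transversion), 21 (A/C, transversion), 23 (A/T, transversion), 25 (C/G, transversion), 27 (A/T, transversion), 28 (C/G, transversion), 29 (T/A, transversion), 32 (C/G, transversion).
Of the 10 differences, 1 transition and 9 transversions, so the answer is 9.

9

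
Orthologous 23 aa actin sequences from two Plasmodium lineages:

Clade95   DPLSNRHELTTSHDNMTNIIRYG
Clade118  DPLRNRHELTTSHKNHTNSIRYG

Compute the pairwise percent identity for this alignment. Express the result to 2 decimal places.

82.61%

The sequences differ at positions 4 (S/R), 14 (D/K), 16 (M/H), 19 (I/S).
19 of the 23 sites match, so the percent identity is 19/23 × 100 = 82.61%.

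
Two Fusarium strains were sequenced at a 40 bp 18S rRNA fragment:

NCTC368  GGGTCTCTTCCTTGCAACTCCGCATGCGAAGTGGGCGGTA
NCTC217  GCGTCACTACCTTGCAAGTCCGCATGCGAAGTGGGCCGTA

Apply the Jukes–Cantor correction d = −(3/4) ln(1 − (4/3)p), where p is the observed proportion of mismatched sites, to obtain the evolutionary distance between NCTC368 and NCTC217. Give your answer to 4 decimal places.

Differing sites — 2:G/C; 6:T/A; 9:T/A; 18:C/G; 37:G/C.
p = 5/40 = 0.125000.
d = −0.75 · ln(1 − (4/3)·0.125000) = −0.75 · ln(0.833333) = −0.75 · (-0.182322) = 0.1367.

0.1367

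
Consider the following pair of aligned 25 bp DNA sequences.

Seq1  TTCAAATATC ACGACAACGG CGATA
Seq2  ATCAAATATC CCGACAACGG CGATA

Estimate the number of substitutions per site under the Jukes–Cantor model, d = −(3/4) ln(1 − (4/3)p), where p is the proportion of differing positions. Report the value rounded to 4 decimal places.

The sequences differ at positions 1 (T/A), 11 (A/C).
p = 2/25 = 0.080000.
d = −0.75 · ln(1 − (4/3)·0.080000) = −0.75 · ln(0.893333) = −0.75 · (-0.112796) = 0.0846.

0.0846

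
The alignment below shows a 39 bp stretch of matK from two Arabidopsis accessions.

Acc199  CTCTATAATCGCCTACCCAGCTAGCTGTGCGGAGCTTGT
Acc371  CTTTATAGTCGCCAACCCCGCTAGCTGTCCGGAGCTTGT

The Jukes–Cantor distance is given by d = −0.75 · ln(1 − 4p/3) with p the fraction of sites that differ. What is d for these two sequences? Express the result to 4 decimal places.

Mismatches occur at site 3 (C/T), site 8 (A/G), site 14 (T/A), site 19 (A/C), site 29 (G/C).
p = 5/39 = 0.128205.
d = −0.75 · ln(1 − (4/3)·0.128205) = −0.75 · ln(0.829060) = −0.75 · (-0.187463) = 0.1406.

0.1406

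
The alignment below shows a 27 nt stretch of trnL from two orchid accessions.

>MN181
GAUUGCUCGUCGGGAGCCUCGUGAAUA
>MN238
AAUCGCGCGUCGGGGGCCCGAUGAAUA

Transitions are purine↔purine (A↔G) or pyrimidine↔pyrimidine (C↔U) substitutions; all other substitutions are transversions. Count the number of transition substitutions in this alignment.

Differing sites — 1:G/A (Ti); 4:U/C (Ti); 7:U/G (Tv); 15:A/G (Ti); 19:U/C (Ti); 20:C/G (Tv); 21:G/A (Ti).
Of the 7 differences, 5 transitions and 2 transversions, so the answer is 5.

5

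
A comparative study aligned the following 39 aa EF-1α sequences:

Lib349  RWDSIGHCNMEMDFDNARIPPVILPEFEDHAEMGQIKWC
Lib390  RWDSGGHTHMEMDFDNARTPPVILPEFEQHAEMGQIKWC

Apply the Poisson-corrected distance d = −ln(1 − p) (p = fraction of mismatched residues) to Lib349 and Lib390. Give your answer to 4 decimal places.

0.1372

Mismatches occur at site 5 (I→G), site 8 (C→T), site 9 (N→H), site 19 (I→T), site 29 (D→Q).
p = 5/39 = 0.128205.
d = −ln(1 − 0.128205) = −ln(0.871795) = 0.1372.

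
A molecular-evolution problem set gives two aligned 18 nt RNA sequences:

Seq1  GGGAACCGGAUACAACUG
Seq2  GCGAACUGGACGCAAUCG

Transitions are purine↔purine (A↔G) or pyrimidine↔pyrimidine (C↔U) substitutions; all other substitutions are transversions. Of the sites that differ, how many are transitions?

Differing sites — 2:G/C (Tv); 7:C/U (Ti); 11:U/C (Ti); 12:A/G (Ti); 16:C/U (Ti); 17:U/C (Ti).
Of the 6 differences, 5 transitions and 1 transversion, so the answer is 5.

5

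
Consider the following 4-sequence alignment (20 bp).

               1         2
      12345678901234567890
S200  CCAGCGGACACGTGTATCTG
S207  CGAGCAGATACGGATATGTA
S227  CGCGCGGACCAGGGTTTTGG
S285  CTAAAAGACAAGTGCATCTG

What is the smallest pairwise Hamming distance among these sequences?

Pairwise Hamming distances:
  S200 vs S207: 7
  S200 vs S227: 8
  S200 vs S285: 6
  S207 vs S227: 10
  S207 vs S285: 10
  S227 vs S285: 11
The smallest is 6, between S200 and S285.

6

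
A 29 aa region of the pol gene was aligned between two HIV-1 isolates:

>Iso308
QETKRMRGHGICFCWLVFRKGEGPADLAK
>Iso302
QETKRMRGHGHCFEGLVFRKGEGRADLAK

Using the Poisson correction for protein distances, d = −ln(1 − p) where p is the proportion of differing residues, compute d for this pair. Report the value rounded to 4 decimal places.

Mismatches occur at site 11 (I→H), site 14 (C→E), site 15 (W→G), site 24 (P→R).
p = 4/29 = 0.137931.
d = −ln(1 − 0.137931) = −ln(0.862069) = 0.1484.

0.1484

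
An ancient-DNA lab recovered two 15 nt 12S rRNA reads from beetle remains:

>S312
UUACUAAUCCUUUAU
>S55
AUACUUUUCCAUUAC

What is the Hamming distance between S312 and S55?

5

Mismatches occur at site 1 (U/A), site 6 (A/U), site 7 (A/U), site 11 (U/A), site 15 (U/C).
That gives 5 mismatches out of 15 aligned sites, so the Hamming distance is 5.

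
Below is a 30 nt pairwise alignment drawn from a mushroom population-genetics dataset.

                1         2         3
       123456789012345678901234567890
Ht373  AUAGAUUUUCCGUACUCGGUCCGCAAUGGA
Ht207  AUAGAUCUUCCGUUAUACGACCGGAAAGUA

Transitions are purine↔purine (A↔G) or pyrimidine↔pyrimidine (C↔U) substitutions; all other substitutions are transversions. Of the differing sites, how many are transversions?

8

The sequences differ at positions 7 (U/C, transition), 14 (A/U, transversion), 15 (C/A, transversion), 17 (C/A, transversion), 18 (G/C, transversion), 20 (U/A, transversion), 24 (C/G, transversion), 27 (U/A, transversion), 29 (G/U, transversion).
Of the 9 differences, 1 transition and 8 transversions, so the answer is 8.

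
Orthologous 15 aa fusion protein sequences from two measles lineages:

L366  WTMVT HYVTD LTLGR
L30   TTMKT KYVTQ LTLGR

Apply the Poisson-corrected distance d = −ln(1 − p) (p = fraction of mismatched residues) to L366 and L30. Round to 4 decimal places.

Mismatches occur at site 1 (W↔T), site 4 (V↔K), site 6 (H↔K), site 10 (D↔Q).
p = 4/15 = 0.266667.
d = −ln(1 − 0.266667) = −ln(0.733333) = 0.3102.

0.3102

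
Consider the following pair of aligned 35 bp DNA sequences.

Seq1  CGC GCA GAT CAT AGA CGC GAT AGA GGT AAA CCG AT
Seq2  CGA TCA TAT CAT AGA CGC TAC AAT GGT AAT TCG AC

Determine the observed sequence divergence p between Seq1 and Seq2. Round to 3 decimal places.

0.286

Mismatches occur at site 3 (C→A), site 4 (G→T), site 7 (G→T), site 19 (G→T), site 21 (T→C), site 23 (G→A), site 24 (A→T), site 30 (A→T), site 31 (C→T), site 35 (T→C).
There are 10 differences over 35 sites, so p = 10/35 = 0.286.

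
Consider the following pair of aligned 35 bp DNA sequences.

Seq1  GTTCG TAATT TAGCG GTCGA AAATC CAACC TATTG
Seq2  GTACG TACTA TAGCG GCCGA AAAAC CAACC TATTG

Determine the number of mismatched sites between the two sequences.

Differing sites — 3:T/A; 8:A/C; 10:T/A; 17:T/C; 24:T/A.
That gives 5 mismatches out of 35 aligned sites, so the Hamming distance is 5.

5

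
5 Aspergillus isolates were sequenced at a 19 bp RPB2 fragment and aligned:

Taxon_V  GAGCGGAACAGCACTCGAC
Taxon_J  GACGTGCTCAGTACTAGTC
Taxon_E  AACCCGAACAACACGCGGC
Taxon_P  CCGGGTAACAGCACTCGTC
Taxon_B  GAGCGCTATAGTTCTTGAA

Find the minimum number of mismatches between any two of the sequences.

Pairwise Hamming distances:
  Taxon_V vs Taxon_J: 8
  Taxon_V vs Taxon_E: 6
  Taxon_V vs Taxon_P: 5
  Taxon_V vs Taxon_B: 7
  Taxon_J vs Taxon_E: 10
  Taxon_J vs Taxon_P: 9
  Taxon_J vs Taxon_B: 11
  Taxon_E vs Taxon_P: 9
  Taxon_E vs Taxon_B: 13
  Taxon_P vs Taxon_B: 11
The smallest is 5, between Taxon_V and Taxon_P.

5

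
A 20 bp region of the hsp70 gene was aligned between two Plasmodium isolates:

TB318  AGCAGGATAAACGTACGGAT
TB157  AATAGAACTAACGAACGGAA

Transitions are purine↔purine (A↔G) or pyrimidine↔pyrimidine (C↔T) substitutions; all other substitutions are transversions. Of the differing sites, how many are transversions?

3

Differing sites — 2:G/A (Ti); 3:C/T (Ti); 6:G/A (Ti); 8:T/C (Ti); 9:A/T (Tv); 14:T/A (Tv); 20:T/A (Tv).
Of the 7 differences, 4 transitions and 3 transversions, so the answer is 3.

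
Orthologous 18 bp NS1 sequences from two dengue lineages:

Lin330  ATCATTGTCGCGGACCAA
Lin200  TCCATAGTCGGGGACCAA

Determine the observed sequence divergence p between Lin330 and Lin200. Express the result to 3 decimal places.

Mismatches occur at site 1 (A→T), site 2 (T→C), site 6 (T→A), site 11 (C→G).
There are 4 differences over 18 sites, so p = 4/18 = 0.222.

0.222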